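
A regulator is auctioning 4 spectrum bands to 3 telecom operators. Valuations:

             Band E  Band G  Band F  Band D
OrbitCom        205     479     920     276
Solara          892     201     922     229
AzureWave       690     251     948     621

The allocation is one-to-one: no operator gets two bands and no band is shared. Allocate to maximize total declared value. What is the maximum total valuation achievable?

Maximum total: $2433M

Optimal: OrbitCom→Band F ($920M), Solara→Band E ($892M), AzureWave→Band D ($621M) — total 920+892+621 = $2433M.
Max-entry greedy (repeatedly take the single best remaining cell) gives $2319M, worse by 114.
Next-best assignment: OrbitCom→Band G, Solara→Band E, AzureWave→Band F = $2319M.
Swapping Solara↔AzureWave (Solara→Band D $229M, AzureWave→Band E $690M) loses 594.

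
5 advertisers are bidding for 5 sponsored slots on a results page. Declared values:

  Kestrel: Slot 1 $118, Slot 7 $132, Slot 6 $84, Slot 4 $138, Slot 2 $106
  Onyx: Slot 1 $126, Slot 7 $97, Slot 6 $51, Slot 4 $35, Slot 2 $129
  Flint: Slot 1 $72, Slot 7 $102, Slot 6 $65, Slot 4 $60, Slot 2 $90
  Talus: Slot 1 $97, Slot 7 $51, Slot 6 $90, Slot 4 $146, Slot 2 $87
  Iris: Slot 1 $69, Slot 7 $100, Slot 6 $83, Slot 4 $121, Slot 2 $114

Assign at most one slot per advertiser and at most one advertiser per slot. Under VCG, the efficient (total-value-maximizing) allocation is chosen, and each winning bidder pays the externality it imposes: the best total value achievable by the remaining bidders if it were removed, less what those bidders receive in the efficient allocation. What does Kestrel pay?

Kestrel pays $37.

Efficient allocation: Kestrel→Slot 7 ($132), Onyx→Slot 1 ($126), Flint→Slot 6 ($65), Talus→Slot 4 ($146), Iris→Slot 2 ($114); total welfare W = $583.
Kestrel receives Slot 7 at value $132, so the others get W − 132 = $451.
Without Kestrel: best allocation of the remaining 4 bidders over all 5 slots is Onyx→Slot 1 ($126), Flint→Slot 7 ($102), Talus→Slot 4 ($146), Iris→Slot 2 ($114), total $488.
VCG payment = (others' best without Kestrel) − (others' welfare with Kestrel) = 488 − 451 = $37.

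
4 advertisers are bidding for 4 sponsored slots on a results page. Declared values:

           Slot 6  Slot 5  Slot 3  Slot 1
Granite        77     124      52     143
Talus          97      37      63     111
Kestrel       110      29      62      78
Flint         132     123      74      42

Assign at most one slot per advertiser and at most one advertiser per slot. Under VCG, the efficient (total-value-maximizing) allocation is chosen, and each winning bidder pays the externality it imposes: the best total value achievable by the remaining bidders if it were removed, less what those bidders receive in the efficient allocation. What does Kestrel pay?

Kestrel pays $38.

Efficient allocation: Granite→Slot 1 ($143), Talus→Slot 3 ($63), Kestrel→Slot 6 ($110), Flint→Slot 5 ($123); total welfare W = $439.
Kestrel receives Slot 6 at value $110, so the others get W − 110 = $329.
Without Kestrel: best allocation of the remaining 3 bidders over all 4 slots is Granite→Slot 5 ($124), Talus→Slot 1 ($111), Flint→Slot 6 ($132), total $367.
VCG payment = (others' best without Kestrel) − (others' welfare with Kestrel) = 367 − 329 = $38.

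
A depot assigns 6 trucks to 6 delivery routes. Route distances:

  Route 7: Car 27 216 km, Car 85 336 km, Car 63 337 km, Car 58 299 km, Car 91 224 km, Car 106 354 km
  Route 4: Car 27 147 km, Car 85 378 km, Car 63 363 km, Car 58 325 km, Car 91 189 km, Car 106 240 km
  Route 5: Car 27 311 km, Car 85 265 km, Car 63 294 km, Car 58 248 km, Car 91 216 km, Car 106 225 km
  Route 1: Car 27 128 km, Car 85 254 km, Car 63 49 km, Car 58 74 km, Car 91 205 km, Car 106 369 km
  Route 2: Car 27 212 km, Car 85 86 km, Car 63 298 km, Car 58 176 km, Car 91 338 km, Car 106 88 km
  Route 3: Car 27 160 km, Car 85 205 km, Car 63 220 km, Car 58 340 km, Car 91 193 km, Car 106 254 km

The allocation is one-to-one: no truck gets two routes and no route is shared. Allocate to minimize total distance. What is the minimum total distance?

Minimum total: 961 km

This is the linear assignment problem.
Optimal: Car 27→Route 4 (147 km), Car 85→Route 3 (205 km), Car 63→Route 1 (49 km), Car 58→Route 5 (248 km), Car 91→Route 7 (224 km), Car 106→Route 2 (88 km) — total 147+205+49+248+224+88 = 961 km.
Row-greedy (each truck in turn takes its cheapest remaining route) gives 1225 km, worse by 264.
Every other assignment is strictly worse.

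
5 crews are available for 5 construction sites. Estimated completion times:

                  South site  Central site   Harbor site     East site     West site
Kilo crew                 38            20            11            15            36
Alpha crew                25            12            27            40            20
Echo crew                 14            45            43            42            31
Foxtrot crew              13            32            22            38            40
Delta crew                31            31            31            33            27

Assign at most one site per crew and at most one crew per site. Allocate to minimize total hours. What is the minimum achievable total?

Optimal: Kilo crew→East site (15 hours), Alpha crew→Central site (12 hours), Echo crew→South site (14 hours), Foxtrot crew→Harbor site (22 hours), Delta crew→West site (27 hours) — total 15+12+14+22+27 = 90 hours.
Row-greedy (each crew in turn takes its cheapest remaining site) gives 102 hours, worse by 12.
Next-best assignment: Kilo crew→Harbor site, Alpha crew→Central site, Echo crew→West site, Foxtrot crew→South site, Delta crew→East site = 100 hours.

Minimum total: 90 hours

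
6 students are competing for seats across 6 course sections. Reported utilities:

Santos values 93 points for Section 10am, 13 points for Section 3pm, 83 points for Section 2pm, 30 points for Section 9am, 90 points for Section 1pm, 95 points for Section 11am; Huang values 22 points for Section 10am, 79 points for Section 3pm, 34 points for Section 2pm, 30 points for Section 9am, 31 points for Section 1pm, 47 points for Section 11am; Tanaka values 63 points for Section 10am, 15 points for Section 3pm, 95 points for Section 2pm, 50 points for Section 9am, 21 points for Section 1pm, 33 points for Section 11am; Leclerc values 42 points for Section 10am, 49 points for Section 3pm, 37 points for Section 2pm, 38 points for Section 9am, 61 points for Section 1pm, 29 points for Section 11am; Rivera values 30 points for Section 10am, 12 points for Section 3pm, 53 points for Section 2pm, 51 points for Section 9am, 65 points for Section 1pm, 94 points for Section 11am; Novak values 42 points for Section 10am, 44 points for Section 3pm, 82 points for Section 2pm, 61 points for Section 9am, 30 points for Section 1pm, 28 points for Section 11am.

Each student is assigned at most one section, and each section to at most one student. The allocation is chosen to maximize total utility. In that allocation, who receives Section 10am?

Santos receives Section 10am.

This is the linear assignment problem.
Optimal: Santos→Section 10am (93 points), Huang→Section 3pm (79 points), Tanaka→Section 2pm (95 points), Leclerc→Section 1pm (61 points), Rivera→Section 11am (94 points), Novak→Section 9am (61 points) — total 93+79+95+61+94+61 = 483 points.
Max-entry greedy (repeatedly take the single best remaining cell) gives 437 points, worse by 46.
Santos's own top section is Section 11am (95 points), but forcing Santos→Section 11am and reassigning the rest optimally gives only 437 points — worse by 46.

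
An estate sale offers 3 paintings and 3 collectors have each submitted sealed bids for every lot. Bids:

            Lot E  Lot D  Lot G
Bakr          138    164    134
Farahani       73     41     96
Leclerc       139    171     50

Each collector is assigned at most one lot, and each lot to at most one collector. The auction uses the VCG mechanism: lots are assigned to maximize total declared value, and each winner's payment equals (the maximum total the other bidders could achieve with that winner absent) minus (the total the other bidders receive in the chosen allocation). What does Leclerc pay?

Efficient allocation: Bakr→Lot E ($138), Farahani→Lot G ($96), Leclerc→Lot D ($171); total welfare W = $405.
Leclerc receives Lot D at value $171, so the others get W − 171 = $234.
Without Leclerc: best allocation of the remaining 2 bidders over all 3 lots is Bakr→Lot D ($164), Farahani→Lot G ($96), total $260.
VCG payment = (others' best without Leclerc) − (others' welfare with Leclerc) = 260 − 234 = $26.

Leclerc pays $26.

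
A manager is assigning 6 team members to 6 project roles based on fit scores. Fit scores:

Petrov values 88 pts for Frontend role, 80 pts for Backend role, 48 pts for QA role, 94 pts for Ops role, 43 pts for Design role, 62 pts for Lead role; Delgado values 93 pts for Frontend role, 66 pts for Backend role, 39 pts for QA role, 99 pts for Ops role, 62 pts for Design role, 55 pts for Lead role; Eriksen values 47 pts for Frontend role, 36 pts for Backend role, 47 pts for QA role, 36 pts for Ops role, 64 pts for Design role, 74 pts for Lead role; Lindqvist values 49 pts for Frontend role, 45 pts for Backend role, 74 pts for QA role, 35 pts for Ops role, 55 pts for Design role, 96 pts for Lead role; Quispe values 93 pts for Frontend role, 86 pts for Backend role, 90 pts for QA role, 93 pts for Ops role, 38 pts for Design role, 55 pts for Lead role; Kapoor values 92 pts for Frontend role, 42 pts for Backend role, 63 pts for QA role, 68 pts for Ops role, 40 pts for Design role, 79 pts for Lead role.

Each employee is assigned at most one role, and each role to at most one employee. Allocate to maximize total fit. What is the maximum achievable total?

This is the linear assignment problem.
Optimal: Petrov→Backend role (80 pts), Delgado→Ops role (99 pts), Eriksen→Design role (64 pts), Lindqvist→Lead role (96 pts), Quispe→QA role (90 pts), Kapoor→Frontend role (92 pts) — total 80+99+64+96+90+92 = 521 pts.
Row-greedy (each employee in turn takes its best remaining role) gives 461 pts, worse by 60.
Next-best assignment: Petrov→Ops role, Delgado→Backend role, Eriksen→Design role, Lindqvist→Lead role, Quispe→QA role, Kapoor→Frontend role = 502 pts.

Maximum total: 521 pts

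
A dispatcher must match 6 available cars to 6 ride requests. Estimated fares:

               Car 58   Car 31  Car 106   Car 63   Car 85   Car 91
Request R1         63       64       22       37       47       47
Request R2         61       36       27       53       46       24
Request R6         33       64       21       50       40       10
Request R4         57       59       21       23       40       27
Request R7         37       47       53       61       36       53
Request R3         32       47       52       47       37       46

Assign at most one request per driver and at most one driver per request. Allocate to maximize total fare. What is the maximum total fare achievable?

Max total: $327

Optimal: Car 58→Request R4 ($57), Car 31→Request R6 ($64), Car 106→Request R3 ($52), Car 63→Request R7 ($61), Car 85→Request R2 ($46), Car 91→Request R1 ($47) — total 57+64+52+61+46+47 = $327.
Column-greedy (each request in turn goes to its best remaining driver) gives $314, worse by 13.
Checked against all permutations: $327 is optimal.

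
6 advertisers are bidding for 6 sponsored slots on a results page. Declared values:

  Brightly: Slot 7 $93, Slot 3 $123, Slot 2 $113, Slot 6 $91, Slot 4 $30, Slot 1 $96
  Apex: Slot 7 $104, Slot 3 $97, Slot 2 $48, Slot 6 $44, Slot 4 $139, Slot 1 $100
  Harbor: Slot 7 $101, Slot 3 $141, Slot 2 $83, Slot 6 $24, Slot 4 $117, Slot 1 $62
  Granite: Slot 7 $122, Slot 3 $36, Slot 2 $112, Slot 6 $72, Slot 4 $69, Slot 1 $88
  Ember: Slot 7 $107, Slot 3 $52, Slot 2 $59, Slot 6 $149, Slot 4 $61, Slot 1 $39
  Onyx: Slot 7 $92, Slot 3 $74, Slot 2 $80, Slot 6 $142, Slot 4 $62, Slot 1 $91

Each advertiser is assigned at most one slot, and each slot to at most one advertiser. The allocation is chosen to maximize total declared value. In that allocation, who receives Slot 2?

Brightly receives Slot 2.

This is a one-to-one assignment (maximum-weight bipartite matching).
Optimal: Brightly→Slot 2 ($113), Apex→Slot 4 ($139), Harbor→Slot 3 ($141), Granite→Slot 7 ($122), Ember→Slot 6 ($149), Onyx→Slot 1 ($91) — total 113+139+141+122+149+91 = $755.
Row-greedy (each advertiser in turn takes its best remaining slot) gives $715, worse by 40.
Swapping Onyx↔Brightly (Onyx→Slot 2 $80, Brightly→Slot 1 $96) loses 28.
Brightly's own top slot is Slot 3 ($123), but forcing Brightly→Slot 3 and reassigning the rest optimally gives only $715 — worse by 40.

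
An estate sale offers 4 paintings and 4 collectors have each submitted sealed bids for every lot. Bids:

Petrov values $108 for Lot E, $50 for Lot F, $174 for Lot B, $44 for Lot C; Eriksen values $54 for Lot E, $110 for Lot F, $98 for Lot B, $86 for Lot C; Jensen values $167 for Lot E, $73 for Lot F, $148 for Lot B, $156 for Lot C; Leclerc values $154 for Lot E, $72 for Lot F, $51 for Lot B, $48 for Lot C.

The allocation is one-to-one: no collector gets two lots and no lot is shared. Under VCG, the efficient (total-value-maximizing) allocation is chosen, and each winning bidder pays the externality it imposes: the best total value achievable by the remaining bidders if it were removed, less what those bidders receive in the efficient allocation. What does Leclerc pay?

Efficient allocation: Petrov→Lot B ($174), Eriksen→Lot F ($110), Jensen→Lot C ($156), Leclerc→Lot E ($154); total welfare W = $594.
Leclerc receives Lot E at value $154, so the others get W − 154 = $440.
Without Leclerc: best allocation of the remaining 3 bidders over all 4 lots is Petrov→Lot B ($174), Eriksen→Lot F ($110), Jensen→Lot E ($167), total $451.
VCG payment = (others' best without Leclerc) − (others' welfare with Leclerc) = 451 − 440 = $11.

Leclerc pays $11.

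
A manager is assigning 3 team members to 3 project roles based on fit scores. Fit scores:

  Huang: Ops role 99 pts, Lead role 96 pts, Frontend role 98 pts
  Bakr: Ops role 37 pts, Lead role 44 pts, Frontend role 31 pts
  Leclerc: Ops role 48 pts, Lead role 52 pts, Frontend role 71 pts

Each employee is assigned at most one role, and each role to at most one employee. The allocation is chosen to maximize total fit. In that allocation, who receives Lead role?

Optimal: Huang→Ops role (99 pts), Bakr→Lead role (44 pts), Leclerc→Frontend role (71 pts) — total 99+44+71 = 214 pts.
Column-greedy (each role in turn goes to its best remaining employee) gives 182 pts, worse by 32.

Bakr receives Lead role.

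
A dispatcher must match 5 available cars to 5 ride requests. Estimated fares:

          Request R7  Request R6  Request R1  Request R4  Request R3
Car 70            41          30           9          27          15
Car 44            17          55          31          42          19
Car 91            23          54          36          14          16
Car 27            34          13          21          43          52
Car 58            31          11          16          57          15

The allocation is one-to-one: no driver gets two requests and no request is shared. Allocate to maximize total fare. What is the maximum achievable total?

Optimal: Car 70→Request R7 ($41), Car 44→Request R6 ($55), Car 91→Request R1 ($36), Car 27→Request R3 ($52), Car 58→Request R4 ($57) — total 41+55+36+52+57 = $241.
Checked against all permutations: $241 is optimal.

Maximum total: $241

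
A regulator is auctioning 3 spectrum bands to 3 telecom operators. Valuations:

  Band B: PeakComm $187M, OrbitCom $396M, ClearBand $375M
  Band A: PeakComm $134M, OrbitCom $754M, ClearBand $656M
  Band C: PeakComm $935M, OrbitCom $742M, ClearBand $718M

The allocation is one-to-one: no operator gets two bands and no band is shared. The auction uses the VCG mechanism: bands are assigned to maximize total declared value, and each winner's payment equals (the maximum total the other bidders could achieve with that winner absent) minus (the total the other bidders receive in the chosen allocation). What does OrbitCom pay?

Efficient allocation: PeakComm→Band C ($935M), OrbitCom→Band A ($754M), ClearBand→Band B ($375M); total welfare W = $2064M.
OrbitCom receives Band A at value $754M, so the others get W − 754 = $1310M.
Without OrbitCom: best allocation of the remaining 2 bidders over all 3 bands is PeakComm→Band C ($935M), ClearBand→Band A ($656M), total $1591M.
VCG payment = (others' best without OrbitCom) − (others' welfare with OrbitCom) = 1591 − 1310 = $281M.

OrbitCom pays $281M.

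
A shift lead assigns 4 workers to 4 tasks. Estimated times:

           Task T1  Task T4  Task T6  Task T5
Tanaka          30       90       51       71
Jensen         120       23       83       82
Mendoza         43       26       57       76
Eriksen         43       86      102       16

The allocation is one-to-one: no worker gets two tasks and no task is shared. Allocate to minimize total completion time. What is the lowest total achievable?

Optimal: Tanaka→Task T1 (30 min), Jensen→Task T4 (23 min), Mendoza→Task T6 (57 min), Eriksen→Task T5 (16 min) — total 30+23+57+16 = 126 min.
Next-best assignment: Tanaka→Task T6, Jensen→Task T4, Mendoza→Task T1, Eriksen→Task T5 = 133 min.

Min total: 126 min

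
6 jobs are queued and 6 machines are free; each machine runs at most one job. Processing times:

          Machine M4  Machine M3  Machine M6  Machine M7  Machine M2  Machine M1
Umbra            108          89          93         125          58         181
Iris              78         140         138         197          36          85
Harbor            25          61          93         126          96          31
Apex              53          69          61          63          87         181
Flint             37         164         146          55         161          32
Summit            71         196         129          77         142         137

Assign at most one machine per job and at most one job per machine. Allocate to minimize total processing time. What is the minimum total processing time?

Treat this as an assignment problem: match each job to one machine.
Optimal: Umbra→Machine M3 (89 min), Iris→Machine M2 (36 min), Harbor→Machine M4 (25 min), Apex→Machine M6 (61 min), Flint→Machine M1 (32 min), Summit→Machine M7 (77 min) — total 89+36+25+61+32+77 = 320 min.
Row-greedy (each job in turn takes its cheapest remaining machine) gives 479 min, worse by 159.

Minimum total: 320 min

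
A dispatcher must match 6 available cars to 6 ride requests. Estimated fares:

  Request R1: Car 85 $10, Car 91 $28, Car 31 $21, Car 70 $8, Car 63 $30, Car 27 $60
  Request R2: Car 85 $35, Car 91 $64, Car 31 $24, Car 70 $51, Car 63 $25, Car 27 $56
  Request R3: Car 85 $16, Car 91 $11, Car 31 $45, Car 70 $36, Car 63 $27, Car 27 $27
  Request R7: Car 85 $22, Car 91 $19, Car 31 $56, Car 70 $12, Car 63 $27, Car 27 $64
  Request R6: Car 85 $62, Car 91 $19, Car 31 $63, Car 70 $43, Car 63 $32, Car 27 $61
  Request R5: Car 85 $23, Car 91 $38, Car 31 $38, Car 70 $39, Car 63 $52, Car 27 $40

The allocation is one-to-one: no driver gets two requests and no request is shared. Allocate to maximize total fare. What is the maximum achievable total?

Optimal: Car 85→Request R6 ($62), Car 91→Request R2 ($64), Car 31→Request R7 ($56), Car 70→Request R3 ($36), Car 63→Request R5 ($52), Car 27→Request R1 ($60) — total 62+64+56+36+52+60 = $330.
Every other assignment is strictly worse.

Maximum total: $330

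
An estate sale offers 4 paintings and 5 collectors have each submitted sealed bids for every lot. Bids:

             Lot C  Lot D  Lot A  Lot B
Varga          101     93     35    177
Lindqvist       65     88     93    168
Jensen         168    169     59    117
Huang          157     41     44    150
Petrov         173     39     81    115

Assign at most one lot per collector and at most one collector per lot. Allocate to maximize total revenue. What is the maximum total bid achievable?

Maximum total: $612

Optimal: Petrov→Lot C ($173), Jensen→Lot D ($169), Lindqvist→Lot A ($93), Varga→Lot B ($177) — total 173+169+93+177 = $612.
Row-greedy (each collector in turn takes its best remaining lot) gives $596, worse by 16.
Next-best assignment: Huang→Lot C, Jensen→Lot D, Lindqvist→Lot A, Varga→Lot B = $596.
Every other assignment is strictly worse.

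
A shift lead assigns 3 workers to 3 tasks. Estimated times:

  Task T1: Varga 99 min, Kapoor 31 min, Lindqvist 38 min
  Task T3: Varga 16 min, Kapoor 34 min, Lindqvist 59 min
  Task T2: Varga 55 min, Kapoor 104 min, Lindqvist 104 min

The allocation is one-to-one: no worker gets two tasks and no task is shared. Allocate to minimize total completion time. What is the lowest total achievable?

Optimal: Varga→Task T2 (55 min), Kapoor→Task T3 (34 min), Lindqvist→Task T1 (38 min) — total 55+34+38 = 127 min.
Min-entry greedy (repeatedly take the single cheapest remaining cell) gives 151 min, worse by 24.
Next-best assignment: Varga→Task T2, Kapoor→Task T1, Lindqvist→Task T3 = 145 min.
No other one-to-one assignment undercuts 127 min.

Min total: 127 min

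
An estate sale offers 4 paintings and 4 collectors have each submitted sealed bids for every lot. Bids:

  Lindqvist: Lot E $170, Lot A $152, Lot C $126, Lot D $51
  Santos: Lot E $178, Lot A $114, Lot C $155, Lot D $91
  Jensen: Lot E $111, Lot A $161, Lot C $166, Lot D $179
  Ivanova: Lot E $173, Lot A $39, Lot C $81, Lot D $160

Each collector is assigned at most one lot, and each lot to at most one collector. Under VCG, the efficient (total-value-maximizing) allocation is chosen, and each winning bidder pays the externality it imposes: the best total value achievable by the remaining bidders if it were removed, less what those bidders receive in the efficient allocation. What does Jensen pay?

Jensen pays $10.

Efficient allocation: Lindqvist→Lot A ($152), Santos→Lot C ($155), Jensen→Lot D ($179), Ivanova→Lot E ($173); total welfare W = $659.
Jensen receives Lot D at value $179, so the others get W − 179 = $480.
Without Jensen: best allocation of the remaining 3 bidders over all 4 lots is Lindqvist→Lot A ($152), Santos→Lot E ($178), Ivanova→Lot D ($160), total $490.
VCG payment = (others' best without Jensen) − (others' welfare with Jensen) = 490 − 480 = $10.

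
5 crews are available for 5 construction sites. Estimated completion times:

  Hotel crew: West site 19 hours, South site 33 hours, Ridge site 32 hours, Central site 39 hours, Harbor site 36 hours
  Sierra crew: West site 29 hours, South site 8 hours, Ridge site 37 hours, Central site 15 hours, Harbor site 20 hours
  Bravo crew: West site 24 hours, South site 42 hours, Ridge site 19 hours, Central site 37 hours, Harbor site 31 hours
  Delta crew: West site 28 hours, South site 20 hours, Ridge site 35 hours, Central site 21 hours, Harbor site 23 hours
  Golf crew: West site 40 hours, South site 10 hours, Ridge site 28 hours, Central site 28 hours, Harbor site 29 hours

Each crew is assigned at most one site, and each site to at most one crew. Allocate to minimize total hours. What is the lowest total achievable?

Optimal: Hotel crew→West site (19 hours), Sierra crew→Central site (15 hours), Bravo crew→Ridge site (19 hours), Delta crew→Harbor site (23 hours), Golf crew→South site (10 hours) — total 19+15+19+23+10 = 86 hours.
Column-greedy (each site in turn goes to its cheapest remaining crew) gives 96 hours, worse by 10.

Minimum total: 86 hours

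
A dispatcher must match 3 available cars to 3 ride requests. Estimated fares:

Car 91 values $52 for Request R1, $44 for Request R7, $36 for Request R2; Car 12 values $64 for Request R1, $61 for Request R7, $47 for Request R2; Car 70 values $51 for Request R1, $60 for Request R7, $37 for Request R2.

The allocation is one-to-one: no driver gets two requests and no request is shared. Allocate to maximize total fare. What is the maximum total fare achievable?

Maximum total: $160

This is the linear assignment problem.
Optimal: Car 91→Request R2 ($36), Car 12→Request R1 ($64), Car 70→Request R7 ($60) — total 36+64+60 = $160.
Row-greedy (each driver in turn takes its best remaining request) gives $150, worse by 10.
Checked against all permutations: $160 is optimal.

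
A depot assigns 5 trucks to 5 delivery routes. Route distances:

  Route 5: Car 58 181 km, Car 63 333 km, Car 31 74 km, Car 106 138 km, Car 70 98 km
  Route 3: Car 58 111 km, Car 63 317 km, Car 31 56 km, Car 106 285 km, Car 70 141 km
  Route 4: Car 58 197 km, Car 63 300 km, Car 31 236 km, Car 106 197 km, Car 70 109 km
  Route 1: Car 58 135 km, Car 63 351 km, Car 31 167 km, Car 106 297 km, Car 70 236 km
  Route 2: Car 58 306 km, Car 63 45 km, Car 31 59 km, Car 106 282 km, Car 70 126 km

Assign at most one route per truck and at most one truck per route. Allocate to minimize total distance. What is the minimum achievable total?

Minimum total: 483 km

Optimal: Car 58→Route 1 (135 km), Car 63→Route 2 (45 km), Car 31→Route 3 (56 km), Car 106→Route 5 (138 km), Car 70→Route 4 (109 km) — total 135+45+56+138+109 = 483 km.
Row-greedy (each truck in turn takes its cheapest remaining route) gives 663 km, worse by 180.
Next-best assignment: Car 58→Route 1, Car 63→Route 2, Car 31→Route 3, Car 106→Route 4, Car 70→Route 5 = 531 km.
Every other assignment is strictly worse.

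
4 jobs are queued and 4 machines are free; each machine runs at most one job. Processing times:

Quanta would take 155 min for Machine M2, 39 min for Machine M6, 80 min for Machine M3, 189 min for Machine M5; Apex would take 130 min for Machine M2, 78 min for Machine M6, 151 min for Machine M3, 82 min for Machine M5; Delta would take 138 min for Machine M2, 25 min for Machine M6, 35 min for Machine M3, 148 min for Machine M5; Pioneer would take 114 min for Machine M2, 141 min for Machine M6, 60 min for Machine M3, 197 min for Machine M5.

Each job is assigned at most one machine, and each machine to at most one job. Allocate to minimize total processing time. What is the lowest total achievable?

Minimum total: 270 min

Treat this as an assignment problem: match each job to one machine.
Optimal: Quanta→Machine M6 (39 min), Apex→Machine M5 (82 min), Delta→Machine M3 (35 min), Pioneer→Machine M2 (114 min) — total 39+82+35+114 = 270 min.
Min-entry greedy (repeatedly take the single cheapest remaining cell) gives 322 min, worse by 52.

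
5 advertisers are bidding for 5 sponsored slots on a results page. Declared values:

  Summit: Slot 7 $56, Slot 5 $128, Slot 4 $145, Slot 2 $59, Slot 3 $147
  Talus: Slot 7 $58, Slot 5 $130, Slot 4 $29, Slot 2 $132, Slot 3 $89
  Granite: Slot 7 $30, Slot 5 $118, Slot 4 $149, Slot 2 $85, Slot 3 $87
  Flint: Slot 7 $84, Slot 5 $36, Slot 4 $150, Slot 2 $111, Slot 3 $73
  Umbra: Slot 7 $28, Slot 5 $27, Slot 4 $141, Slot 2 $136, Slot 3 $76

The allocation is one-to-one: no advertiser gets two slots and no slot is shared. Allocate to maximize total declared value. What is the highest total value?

Optimal: Summit→Slot 3 ($147), Talus→Slot 5 ($130), Granite→Slot 4 ($149), Flint→Slot 7 ($84), Umbra→Slot 2 ($136) — total 147+130+149+84+136 = $646.
Swapping Talus↔Summit (Talus→Slot 3 $89, Summit→Slot 5 $128) loses 60.

Maximum total: $646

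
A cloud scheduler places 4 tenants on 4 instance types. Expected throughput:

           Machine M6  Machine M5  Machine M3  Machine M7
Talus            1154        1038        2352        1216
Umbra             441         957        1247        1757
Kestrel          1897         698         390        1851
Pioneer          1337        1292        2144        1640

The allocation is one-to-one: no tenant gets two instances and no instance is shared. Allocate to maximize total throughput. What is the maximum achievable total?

Maximum total: 7298 ops/s

Optimal: Talus→Machine M3 (2352 ops/s), Umbra→Machine M7 (1757 ops/s), Kestrel→Machine M6 (1897 ops/s), Pioneer→Machine M5 (1292 ops/s) — total 2352+1757+1897+1292 = 7298 ops/s.
Next-best assignment: Talus→Machine M3, Umbra→Machine M5, Kestrel→Machine M6, Pioneer→Machine M7 = 6846 ops/s.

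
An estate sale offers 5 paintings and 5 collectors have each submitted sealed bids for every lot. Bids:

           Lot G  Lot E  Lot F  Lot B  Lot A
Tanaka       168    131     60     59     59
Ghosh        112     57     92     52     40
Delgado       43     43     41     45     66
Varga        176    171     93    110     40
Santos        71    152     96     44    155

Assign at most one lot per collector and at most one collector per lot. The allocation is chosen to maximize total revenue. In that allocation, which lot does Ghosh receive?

Ghosh receives Lot F.

Optimal: Tanaka→Lot G ($168), Ghosh→Lot F ($92), Delgado→Lot B ($45), Varga→Lot E ($171), Santos→Lot A ($155) — total 168+92+45+171+155 = $631.
Max-entry greedy (repeatedly take the single best remaining cell) gives $599, worse by 32.
Ghosh's own top lot is Lot G ($112), but forcing Ghosh→Lot G and reassigning the rest optimally gives only $549 — worse by 82.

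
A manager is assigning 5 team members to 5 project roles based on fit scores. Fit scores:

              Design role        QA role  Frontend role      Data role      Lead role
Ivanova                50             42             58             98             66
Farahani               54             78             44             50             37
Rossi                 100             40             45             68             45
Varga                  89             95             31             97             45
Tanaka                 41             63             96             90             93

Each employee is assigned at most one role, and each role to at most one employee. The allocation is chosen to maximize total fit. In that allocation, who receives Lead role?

Treat this as an assignment problem: match each employee to one role.
Optimal: Ivanova→Lead role (66 pts), Farahani→QA role (78 pts), Rossi→Design role (100 pts), Varga→Data role (97 pts), Tanaka→Frontend role (96 pts) — total 66+78+100+97+96 = 437 pts.
Max-entry greedy (repeatedly take the single best remaining cell) gives 426 pts, worse by 11.
Next-best assignment: Ivanova→Data role, Farahani→Frontend role, Rossi→Design role, Varga→QA role, Tanaka→Lead role = 430 pts.
Ivanova's own top role is Data role (98 pts), but forcing Ivanova→Data role and reassigning the rest optimally gives only 430 pts — worse by 7.

Ivanova receives Lead role.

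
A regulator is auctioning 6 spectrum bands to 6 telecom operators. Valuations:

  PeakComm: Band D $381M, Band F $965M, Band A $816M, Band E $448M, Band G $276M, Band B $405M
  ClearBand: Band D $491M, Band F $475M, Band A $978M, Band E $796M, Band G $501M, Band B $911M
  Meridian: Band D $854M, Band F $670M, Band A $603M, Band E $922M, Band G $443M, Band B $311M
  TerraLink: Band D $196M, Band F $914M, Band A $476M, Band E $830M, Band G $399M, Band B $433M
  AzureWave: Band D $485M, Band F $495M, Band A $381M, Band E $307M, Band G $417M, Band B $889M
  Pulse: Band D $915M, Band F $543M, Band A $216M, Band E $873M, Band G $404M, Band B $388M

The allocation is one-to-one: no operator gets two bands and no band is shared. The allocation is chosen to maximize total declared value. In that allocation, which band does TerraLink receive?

Optimal: PeakComm→Band F ($965M), ClearBand→Band A ($978M), Meridian→Band E ($922M), TerraLink→Band G ($399M), AzureWave→Band B ($889M), Pulse→Band D ($915M) — total 965+978+922+399+889+915 = $5068M.
Row-greedy (each operator in turn takes its best remaining band) gives $4187M, worse by 881.
Next-best assignment: PeakComm→Band F, ClearBand→Band A, Meridian→Band G, TerraLink→Band E, AzureWave→Band B, Pulse→Band D = $5020M.
Every other assignment is strictly worse.
TerraLink's own top band is Band F ($914M), but forcing TerraLink→Band F and reassigning the rest optimally gives only $4957M — worse by 111.

TerraLink receives Band G.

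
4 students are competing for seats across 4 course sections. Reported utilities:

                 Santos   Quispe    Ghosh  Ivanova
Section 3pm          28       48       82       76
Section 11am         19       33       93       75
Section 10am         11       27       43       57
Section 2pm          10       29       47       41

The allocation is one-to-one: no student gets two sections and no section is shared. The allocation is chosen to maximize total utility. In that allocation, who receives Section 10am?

Optimal: Santos→Section 10am (11 points), Quispe→Section 2pm (29 points), Ghosh→Section 11am (93 points), Ivanova→Section 3pm (76 points) — total 11+29+93+76 = 209 points.
Column-greedy (each section in turn goes to its best remaining student) gives 194 points, worse by 15.
Swapping Ivanova↔Ghosh (Ivanova→Section 11am 75 points, Ghosh→Section 3pm 82 points) loses 12.
Every other assignment is strictly worse.
Santos's own top section is Section 3pm (28 points), but forcing Santos→Section 3pm and reassigning the rest optimally gives only 207 points — worse by 2.

Santos receives Section 10am.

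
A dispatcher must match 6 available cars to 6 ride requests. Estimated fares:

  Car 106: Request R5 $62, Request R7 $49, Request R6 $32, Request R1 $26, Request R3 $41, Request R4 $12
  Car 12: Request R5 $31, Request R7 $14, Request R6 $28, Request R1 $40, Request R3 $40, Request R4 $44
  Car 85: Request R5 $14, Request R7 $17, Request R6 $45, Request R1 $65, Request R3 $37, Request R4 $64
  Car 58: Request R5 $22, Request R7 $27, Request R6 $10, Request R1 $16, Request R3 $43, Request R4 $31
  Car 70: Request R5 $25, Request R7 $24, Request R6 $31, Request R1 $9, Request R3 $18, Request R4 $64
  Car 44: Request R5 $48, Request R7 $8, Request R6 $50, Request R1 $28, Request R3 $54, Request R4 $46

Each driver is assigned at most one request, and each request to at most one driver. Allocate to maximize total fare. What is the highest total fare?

Max total: $308

Optimal: Car 106→Request R5 ($62), Car 12→Request R3 ($40), Car 85→Request R1 ($65), Car 58→Request R7 ($27), Car 70→Request R4 ($64), Car 44→Request R6 ($50) — total 62+40+65+27+64+50 = $308.
Row-greedy (each driver in turn takes its best remaining request) gives $253, worse by 55.
Next-best assignment: Car 106→Request R7, Car 12→Request R5, Car 85→Request R1, Car 58→Request R3, Car 70→Request R4, Car 44→Request R6 = $302.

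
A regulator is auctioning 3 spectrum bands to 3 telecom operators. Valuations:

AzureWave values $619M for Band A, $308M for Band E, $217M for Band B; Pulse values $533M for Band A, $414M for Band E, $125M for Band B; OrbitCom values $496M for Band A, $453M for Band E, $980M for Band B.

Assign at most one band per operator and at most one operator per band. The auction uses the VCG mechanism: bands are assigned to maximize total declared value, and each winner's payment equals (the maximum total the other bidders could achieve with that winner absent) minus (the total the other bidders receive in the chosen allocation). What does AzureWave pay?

AzureWave pays $119M.

Efficient allocation: AzureWave→Band A ($619M), Pulse→Band E ($414M), OrbitCom→Band B ($980M); total welfare W = $2013M.
AzureWave receives Band A at value $619M, so the others get W − 619 = $1394M.
Without AzureWave: best allocation of the remaining 2 bidders over all 3 bands is Pulse→Band A ($533M), OrbitCom→Band B ($980M), total $1513M.
VCG payment = (others' best without AzureWave) − (others' welfare with AzureWave) = 1513 − 1394 = $119M.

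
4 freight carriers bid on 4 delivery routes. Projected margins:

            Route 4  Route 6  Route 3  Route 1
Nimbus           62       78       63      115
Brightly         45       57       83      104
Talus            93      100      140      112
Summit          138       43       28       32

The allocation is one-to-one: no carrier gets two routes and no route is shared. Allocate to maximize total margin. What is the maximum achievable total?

Max total: $460k

Optimal: Nimbus→Route 6 ($78k), Brightly→Route 1 ($104k), Talus→Route 3 ($140k), Summit→Route 4 ($138k) — total 78+104+140+138 = $460k.
Max-entry greedy (repeatedly take the single best remaining cell) gives $450k, worse by 10.
No other one-to-one assignment exceeds $460k.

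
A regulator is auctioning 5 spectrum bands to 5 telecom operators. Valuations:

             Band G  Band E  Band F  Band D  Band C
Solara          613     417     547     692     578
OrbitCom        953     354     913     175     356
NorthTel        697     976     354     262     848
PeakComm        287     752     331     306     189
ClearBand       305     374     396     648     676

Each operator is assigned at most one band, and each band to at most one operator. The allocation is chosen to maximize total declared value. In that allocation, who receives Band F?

OrbitCom receives Band F.

This is a one-to-one assignment (maximum-weight bipartite matching).
Optimal: Solara→Band G ($613M), OrbitCom→Band F ($913M), NorthTel→Band C ($848M), PeakComm→Band E ($752M), ClearBand→Band D ($648M) — total 613+913+848+752+648 = $3774M.
Row-greedy (each operator in turn takes its best remaining band) gives $3628M, worse by 146.
Next-best assignment: Solara→Band F, OrbitCom→Band G, NorthTel→Band C, PeakComm→Band E, ClearBand→Band D = $3748M.
Swapping PeakComm↔ClearBand (PeakComm→Band D $306M, ClearBand→Band E $374M) loses 720.
Every other assignment is strictly worse.
OrbitCom's own top band is Band G ($953M), but forcing OrbitCom→Band G and reassigning the rest optimally gives only $3748M — worse by 26.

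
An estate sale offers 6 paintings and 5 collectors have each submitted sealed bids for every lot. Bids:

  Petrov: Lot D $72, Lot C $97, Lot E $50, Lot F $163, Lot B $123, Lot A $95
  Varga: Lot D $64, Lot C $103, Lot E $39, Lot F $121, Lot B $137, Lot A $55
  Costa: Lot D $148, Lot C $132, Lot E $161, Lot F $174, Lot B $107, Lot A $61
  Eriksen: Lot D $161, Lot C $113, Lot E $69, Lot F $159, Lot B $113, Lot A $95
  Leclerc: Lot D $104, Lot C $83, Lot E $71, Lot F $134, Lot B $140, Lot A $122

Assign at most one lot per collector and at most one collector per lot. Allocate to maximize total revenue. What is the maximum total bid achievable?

Optimal: Petrov→Lot F ($163), Varga→Lot B ($137), Costa→Lot E ($161), Eriksen→Lot D ($161), Leclerc→Lot A ($122) — total 163+137+161+161+122 = $744.
Max-entry greedy (repeatedly take the single best remaining cell) gives $673, worse by 71.
Next-best assignment: Petrov→Lot F, Varga→Lot C, Costa→Lot E, Eriksen→Lot D, Leclerc→Lot B = $728.

Max total: $744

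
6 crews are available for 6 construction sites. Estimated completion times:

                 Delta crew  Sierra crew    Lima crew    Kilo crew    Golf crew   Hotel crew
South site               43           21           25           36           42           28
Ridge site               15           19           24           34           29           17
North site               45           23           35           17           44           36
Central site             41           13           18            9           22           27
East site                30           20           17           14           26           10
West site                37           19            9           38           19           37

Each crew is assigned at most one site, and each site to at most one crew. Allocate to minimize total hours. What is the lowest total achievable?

Min total: 94 hours

Optimal: Delta crew→Ridge site (15 hours), Sierra crew→South site (21 hours), Lima crew→West site (9 hours), Kilo crew→North site (17 hours), Golf crew→Central site (22 hours), Hotel crew→East site (10 hours) — total 15+21+9+17+22+10 = 94 hours.
Row-greedy (each crew in turn takes its cheapest remaining site) gives 129 hours, worse by 35.
Next-best assignment: Delta crew→Ridge site, Sierra crew→Central site, Lima crew→South site, Kilo crew→North site, Golf crew→West site, Hotel crew→East site = 99 hours.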